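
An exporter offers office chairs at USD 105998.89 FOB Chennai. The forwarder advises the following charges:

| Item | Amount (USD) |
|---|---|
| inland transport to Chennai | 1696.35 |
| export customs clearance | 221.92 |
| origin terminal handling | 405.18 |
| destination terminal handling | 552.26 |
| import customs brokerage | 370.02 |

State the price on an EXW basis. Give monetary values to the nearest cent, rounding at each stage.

Not relevant to the conversion: destination terminal, brokerage — on the buyer under both terms; not part of either seller's price.
From FOB to EXW, the seller no longer bears: inland to port, export clearance, origin terminal.
EXW price = 105998.89 − 1696.35 − 221.92 − 405.18 = 103675.44

EXW price: USD 103675.44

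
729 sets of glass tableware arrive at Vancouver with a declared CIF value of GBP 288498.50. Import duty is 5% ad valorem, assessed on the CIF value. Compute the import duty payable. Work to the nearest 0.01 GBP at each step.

Import duty: GBP 14424.93

Import duty = 288498.50 × 5% = 14424.93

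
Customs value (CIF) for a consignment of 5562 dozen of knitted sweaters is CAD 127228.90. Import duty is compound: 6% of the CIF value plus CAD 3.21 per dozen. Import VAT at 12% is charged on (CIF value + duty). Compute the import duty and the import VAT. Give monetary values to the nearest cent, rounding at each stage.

Import duty: CAD 25487.75; import VAT: CAD 18326.00

Ad valorem component: 127228.90 × 6% = 7633.73
Specific component: 5562 × 3.21 = 17854.02
Import duty = 7633.73 + 17854.02 = 25487.75
VAT base = CIF + duty = 127228.90 + 25487.75 = 152716.65
Import VAT = 152716.65 × 12% = 18326.00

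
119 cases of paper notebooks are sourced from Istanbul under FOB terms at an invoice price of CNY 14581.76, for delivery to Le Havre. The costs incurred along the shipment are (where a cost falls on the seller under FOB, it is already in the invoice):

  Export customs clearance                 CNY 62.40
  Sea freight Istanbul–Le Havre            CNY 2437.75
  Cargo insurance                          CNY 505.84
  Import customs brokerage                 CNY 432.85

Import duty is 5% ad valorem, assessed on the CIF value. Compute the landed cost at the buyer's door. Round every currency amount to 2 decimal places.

FOB: the seller bears costs until goods are on board at the origin port; the buyer bears freight, insurance and all costs thereafter.
Already in the invoice (seller's account under FOB): export clearance — exclude.
CIF value = FOB price + freight + insurance = 14581.76 + 2437.75 + 505.84 = 17525.35
Import duty = 17525.35 × 5% = 876.27
Buyer bears: freight 2437.75 + insurance 505.84 + brokerage 432.85 + duty 876.27 = 4252.71
Landed cost = invoice 14581.76 + 4252.71 = 18834.47

Total landed cost: CNY 18834.47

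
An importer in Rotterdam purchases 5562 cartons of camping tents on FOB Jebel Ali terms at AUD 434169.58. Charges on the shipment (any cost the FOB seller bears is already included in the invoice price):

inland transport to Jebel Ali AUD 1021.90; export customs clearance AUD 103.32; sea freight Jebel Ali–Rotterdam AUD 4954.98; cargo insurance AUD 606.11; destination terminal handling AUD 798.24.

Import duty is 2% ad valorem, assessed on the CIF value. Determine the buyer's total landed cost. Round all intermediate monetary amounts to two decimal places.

FOB: the seller bears costs until goods are on board at the origin port; the buyer bears freight, insurance and all costs thereafter.
Already in the invoice (seller's account under FOB): inland to port, export clearance — exclude.
CIF value = FOB price + freight + insurance = 434169.58 + 4954.98 + 606.11 = 439730.67
Import duty = 439730.67 × 2% = 8794.61
Buyer bears: freight 4954.98 + insurance 606.11 + destination terminal 798.24 + duty 8794.61 = 15153.94
Landed cost = invoice 434169.58 + 15153.94 = 449323.52

Total landed cost: AUD 449323.52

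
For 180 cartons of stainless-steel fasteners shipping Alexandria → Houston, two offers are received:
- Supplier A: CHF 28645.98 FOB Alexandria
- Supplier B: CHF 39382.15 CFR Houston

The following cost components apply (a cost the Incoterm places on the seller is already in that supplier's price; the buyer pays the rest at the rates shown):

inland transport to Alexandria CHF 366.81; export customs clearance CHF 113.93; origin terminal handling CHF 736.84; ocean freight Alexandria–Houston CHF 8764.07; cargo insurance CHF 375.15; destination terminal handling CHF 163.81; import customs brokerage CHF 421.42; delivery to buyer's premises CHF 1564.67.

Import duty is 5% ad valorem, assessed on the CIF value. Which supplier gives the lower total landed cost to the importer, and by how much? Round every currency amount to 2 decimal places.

Supplier A is cheaper by CHF 2070.71

Supplier A (FOB):
CIF value = FOB price + freight + insurance = 28645.98 + 8764.07 + 375.15 = 37785.20
Import duty = 37785.20 × 5% = 1889.26
Buyer bears (A): 8764.07 + 375.15 + 163.81 + 421.42 + 1564.67 = 11289.12
Landed cost (A) = invoice 28645.98 + 11289.12 + duty 1889.26 = 41824.36
Supplier B (CFR):
CIF value = CFR price + insurance = 39382.15 + 375.15 = 39757.30
Import duty = 39757.30 × 5% = 1987.87
Buyer bears (B): 375.15 + 163.81 + 421.42 + 1564.67 = 2525.05
Landed cost (B) = invoice 39382.15 + 2525.05 + duty 1987.87 = 43895.07
Difference = |41824.36 − 43895.07| = 2070.71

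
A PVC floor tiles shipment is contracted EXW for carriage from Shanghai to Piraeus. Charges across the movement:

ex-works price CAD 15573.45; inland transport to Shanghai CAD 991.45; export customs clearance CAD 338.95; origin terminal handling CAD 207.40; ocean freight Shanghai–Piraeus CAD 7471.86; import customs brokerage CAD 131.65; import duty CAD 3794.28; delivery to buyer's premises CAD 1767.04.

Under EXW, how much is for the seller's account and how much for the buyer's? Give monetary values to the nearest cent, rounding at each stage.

EXW: the seller makes goods available at their premises; the buyer bears all onward costs.
Seller's account: goods 15573.45 = 15573.45
Buyer's account: inland to port 991.45 + export clearance 338.95 + origin terminal 207.40 + freight 7471.86 + brokerage 131.65 + duty 3794.28 + delivery 1767.04 = 14702.63

Seller: CAD 15573.45; buyer: CAD 14702.63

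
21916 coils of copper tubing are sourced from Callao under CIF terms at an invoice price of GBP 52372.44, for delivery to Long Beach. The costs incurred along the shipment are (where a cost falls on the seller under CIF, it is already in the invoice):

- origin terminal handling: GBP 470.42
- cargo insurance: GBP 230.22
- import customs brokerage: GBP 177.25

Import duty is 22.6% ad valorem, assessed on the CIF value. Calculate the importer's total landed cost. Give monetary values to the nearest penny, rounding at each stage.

CIF: the seller pays costs through ocean freight and marine insurance to the destination port.
Already in the invoice (seller's account under CIF): origin terminal, insurance — exclude.
The CIF price already equals the CIF value: 52372.44
Import duty = 52372.44 × 22.6% = 11836.17
Buyer bears: brokerage 177.25 + duty 11836.17 = 12013.42
Landed cost = invoice 52372.44 + 12013.42 = 64385.86

Total landed cost: GBP 64385.86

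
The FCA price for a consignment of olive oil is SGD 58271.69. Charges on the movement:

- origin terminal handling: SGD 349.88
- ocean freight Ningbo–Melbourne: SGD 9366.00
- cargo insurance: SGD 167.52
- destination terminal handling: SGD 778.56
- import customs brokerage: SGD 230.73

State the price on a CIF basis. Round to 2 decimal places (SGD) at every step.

CIF price: SGD 68155.09

Not relevant to the conversion: destination terminal, brokerage — on the buyer under both terms; not part of either seller's price.
From FCA to CIF, the seller additionally bears: origin terminal, freight, insurance.
CIF price = 58271.69 + 349.88 + 9366.00 + 167.52 = 68155.09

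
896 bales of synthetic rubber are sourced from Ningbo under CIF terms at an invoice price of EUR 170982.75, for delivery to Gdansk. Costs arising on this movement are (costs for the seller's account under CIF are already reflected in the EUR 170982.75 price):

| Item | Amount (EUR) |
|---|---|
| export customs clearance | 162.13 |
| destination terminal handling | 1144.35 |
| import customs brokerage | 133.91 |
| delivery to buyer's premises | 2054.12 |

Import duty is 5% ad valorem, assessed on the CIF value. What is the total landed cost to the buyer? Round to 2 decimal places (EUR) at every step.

CIF: the seller pays costs through ocean freight and marine insurance to the destination port.
Already in the invoice (seller's account under CIF): export clearance — exclude.
The CIF price already equals the CIF value: 170982.75
Import duty = 170982.75 × 5% = 8549.14
Buyer bears: destination terminal 1144.35 + brokerage 133.91 + delivery 2054.12 + duty 8549.14 = 11881.52
Landed cost = invoice 170982.75 + 11881.52 = 182864.27

Total landed cost: EUR 182864.27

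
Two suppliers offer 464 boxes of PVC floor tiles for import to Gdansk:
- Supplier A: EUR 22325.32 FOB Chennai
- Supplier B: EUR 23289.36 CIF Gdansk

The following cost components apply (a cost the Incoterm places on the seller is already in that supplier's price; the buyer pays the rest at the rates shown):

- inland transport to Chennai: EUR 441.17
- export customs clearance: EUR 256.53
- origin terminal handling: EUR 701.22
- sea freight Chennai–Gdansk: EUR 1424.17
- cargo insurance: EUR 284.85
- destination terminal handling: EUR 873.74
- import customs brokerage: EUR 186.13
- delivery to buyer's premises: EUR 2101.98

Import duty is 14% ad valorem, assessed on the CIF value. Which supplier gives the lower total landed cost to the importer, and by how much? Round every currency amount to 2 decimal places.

Supplier B is cheaper by EUR 849.28

Supplier A (FOB):
CIF value = FOB price + freight + insurance = 22325.32 + 1424.17 + 284.85 = 24034.34
Import duty = 24034.34 × 14% = 3364.81
Buyer bears (A): 1424.17 + 284.85 + 873.74 + 186.13 + 2101.98 = 4870.87
Landed cost (A) = invoice 22325.32 + 4870.87 + duty 3364.81 = 30561.00
Supplier B (CIF):
The CIF price already equals the CIF value: 23289.36
Import duty = 23289.36 × 14% = 3260.51
Buyer bears (B): 873.74 + 186.13 + 2101.98 = 3161.85
Landed cost (B) = invoice 23289.36 + 3161.85 + duty 3260.51 = 29711.72
Difference = |30561.00 − 29711.72| = 849.28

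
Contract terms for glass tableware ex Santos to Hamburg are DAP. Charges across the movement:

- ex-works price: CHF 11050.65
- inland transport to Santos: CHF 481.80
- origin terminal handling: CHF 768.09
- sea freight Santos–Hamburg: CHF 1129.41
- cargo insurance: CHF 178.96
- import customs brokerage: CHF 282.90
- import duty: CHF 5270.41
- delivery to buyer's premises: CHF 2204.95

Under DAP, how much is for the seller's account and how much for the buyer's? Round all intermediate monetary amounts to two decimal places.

Seller: CHF 15813.86; buyer: CHF 5553.31

DAP: the seller bears all costs to the named destination except import duty and clearance.
Seller's account: goods 11050.65 + inland to port 481.80 + origin terminal 768.09 + freight 1129.41 + insurance 178.96 + delivery 2204.95 = 15813.86
Buyer's account: brokerage 282.90 + duty 5270.41 = 5553.31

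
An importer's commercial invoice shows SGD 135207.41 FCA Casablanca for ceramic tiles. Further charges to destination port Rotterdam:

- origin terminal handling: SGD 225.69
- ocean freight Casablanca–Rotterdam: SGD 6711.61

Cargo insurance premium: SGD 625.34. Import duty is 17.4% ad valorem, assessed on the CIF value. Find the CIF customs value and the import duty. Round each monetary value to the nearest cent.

CIF value: SGD 142770.05; import duty: SGD 24841.99

CIF = FCA price + pre-shipment costs + freight + insurance
CIF = 135207.41 + 225.69 + 6711.61 + 625.34 = 142770.05
Import duty = 142770.05 × 17.4% = 24841.99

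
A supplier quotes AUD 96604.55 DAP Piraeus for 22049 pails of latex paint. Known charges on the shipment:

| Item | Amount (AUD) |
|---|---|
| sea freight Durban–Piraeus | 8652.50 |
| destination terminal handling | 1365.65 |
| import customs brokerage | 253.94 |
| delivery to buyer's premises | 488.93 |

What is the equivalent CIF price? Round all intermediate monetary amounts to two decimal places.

Not relevant to the conversion: freight — on the seller under both DAP and CIF; already in the DAP price and stays in the CIF price. brokerage — on the buyer under both terms; not part of either seller's price.
From DAP to CIF, the seller no longer bears: destination terminal, delivery.
CIF price = 96604.55 − 1365.65 − 488.93 = 94749.97

CIF price: AUD 94749.97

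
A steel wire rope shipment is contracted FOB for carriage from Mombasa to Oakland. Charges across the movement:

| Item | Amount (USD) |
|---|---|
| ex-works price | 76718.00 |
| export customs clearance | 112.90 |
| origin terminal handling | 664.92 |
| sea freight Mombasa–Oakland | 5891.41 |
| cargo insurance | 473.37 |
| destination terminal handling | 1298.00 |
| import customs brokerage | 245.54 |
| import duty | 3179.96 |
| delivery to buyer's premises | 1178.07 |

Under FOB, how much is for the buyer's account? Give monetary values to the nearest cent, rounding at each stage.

Buyer's account: USD 12266.35

FOB: the seller bears costs until goods are on board at the origin port; the buyer bears freight, insurance and all costs thereafter.
Seller's account: goods 76718.00 + export clearance 112.90 + origin terminal 664.92 = 77495.82
Buyer's account: freight 5891.41 + insurance 473.37 + destination terminal 1298.00 + brokerage 245.54 + duty 3179.96 + delivery 1178.07 = 12266.35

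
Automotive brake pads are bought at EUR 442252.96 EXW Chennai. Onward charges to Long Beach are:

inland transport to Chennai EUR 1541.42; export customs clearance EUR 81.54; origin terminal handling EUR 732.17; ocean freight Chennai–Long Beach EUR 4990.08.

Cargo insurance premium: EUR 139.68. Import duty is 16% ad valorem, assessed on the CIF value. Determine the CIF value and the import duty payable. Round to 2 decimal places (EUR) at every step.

CIF value: EUR 449737.85; import duty: EUR 71958.06

CIF = EXW price + pre-shipment costs + freight + insurance
CIF = 442252.96 + 1541.42 + 81.54 + 732.17 + 4990.08 + 139.68 = 449737.85
Import duty = 449737.85 × 16% = 71958.06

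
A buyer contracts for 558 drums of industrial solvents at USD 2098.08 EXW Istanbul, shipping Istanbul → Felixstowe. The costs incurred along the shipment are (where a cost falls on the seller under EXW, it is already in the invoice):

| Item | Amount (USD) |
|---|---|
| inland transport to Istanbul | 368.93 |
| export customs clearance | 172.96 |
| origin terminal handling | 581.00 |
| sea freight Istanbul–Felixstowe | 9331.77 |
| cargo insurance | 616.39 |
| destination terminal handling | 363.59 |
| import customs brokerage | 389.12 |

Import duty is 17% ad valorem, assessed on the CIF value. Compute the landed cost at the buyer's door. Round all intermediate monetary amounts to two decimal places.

EXW: the seller makes goods available at their premises; the buyer bears all onward costs.
CIF value = EXW price + inland to port + export clearance + origin terminal + freight + insurance = 2098.08 + 368.93 + 172.96 + 581.00 + 9331.77 + 616.39 = 13169.13
Import duty = 13169.13 × 17% = 2238.75
Buyer bears: inland to port 368.93 + export clearance 172.96 + origin terminal 581.00 + freight 9331.77 + insurance 616.39 + destination terminal 363.59 + brokerage 389.12 + duty 2238.75 = 14062.51
Landed cost = invoice 2098.08 + 14062.51 = 16160.59

Total landed cost: USD 16160.59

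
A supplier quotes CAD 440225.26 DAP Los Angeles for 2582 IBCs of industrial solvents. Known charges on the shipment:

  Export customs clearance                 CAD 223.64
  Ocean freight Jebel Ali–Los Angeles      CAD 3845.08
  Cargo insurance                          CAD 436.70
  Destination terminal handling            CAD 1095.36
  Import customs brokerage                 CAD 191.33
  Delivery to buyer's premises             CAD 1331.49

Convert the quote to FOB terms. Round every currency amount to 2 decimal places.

Not relevant to the conversion: export clearance — on the seller under both DAP and FOB; already in the DAP price and stays in the FOB price. brokerage — on the buyer under both terms; not part of either seller's price.
From DAP to FOB, the seller no longer bears: freight, insurance, destination terminal, delivery.
FOB price = 440225.26 − 3845.08 − 436.70 − 1095.36 − 1331.49 = 433516.63

FOB price: CAD 433516.63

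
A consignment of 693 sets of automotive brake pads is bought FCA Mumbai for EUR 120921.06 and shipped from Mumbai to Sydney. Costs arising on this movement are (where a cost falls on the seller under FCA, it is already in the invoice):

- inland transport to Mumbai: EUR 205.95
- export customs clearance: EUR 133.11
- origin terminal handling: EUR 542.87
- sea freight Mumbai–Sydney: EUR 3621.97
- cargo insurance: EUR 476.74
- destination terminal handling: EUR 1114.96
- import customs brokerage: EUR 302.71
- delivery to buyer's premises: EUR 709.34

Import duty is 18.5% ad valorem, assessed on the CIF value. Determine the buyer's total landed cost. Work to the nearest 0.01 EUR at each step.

Total landed cost: EUR 150918.74

FCA: the seller delivers export-cleared goods to the carrier; the buyer bears costs from that point.
Already in the invoice (seller's account under FCA): inland to port, export clearance — exclude.
CIF value = FCA price + origin terminal + freight + insurance = 120921.06 + 542.87 + 3621.97 + 476.74 = 125562.64
Import duty = 125562.64 × 18.5% = 23229.09
Buyer bears: origin terminal 542.87 + freight 3621.97 + insurance 476.74 + destination terminal 1114.96 + brokerage 302.71 + delivery 709.34 + duty 23229.09 = 29997.68
Landed cost = invoice 120921.06 + 29997.68 = 150918.74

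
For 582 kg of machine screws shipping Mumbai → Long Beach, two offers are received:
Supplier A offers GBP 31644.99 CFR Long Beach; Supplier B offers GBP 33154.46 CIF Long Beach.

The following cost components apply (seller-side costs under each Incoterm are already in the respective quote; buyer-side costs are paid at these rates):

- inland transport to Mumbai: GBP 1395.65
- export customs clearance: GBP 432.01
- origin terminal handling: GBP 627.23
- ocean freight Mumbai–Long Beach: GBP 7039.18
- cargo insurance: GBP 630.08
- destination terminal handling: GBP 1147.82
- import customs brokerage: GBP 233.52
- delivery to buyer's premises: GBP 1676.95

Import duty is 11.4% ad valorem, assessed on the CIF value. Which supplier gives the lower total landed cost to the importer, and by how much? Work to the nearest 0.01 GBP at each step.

Supplier A (CFR):
CIF value = CFR price + insurance = 31644.99 + 630.08 = 32275.07
Import duty = 32275.07 × 11.4% = 3679.36
Buyer bears (A): 630.08 + 1147.82 + 233.52 + 1676.95 = 3688.37
Landed cost (A) = invoice 31644.99 + 3688.37 + duty 3679.36 = 39012.72
Supplier B (CIF):
The CIF price already equals the CIF value: 33154.46
Import duty = 33154.46 × 11.4% = 3779.61
Buyer bears (B): 1147.82 + 233.52 + 1676.95 = 3058.29
Landed cost (B) = invoice 33154.46 + 3058.29 + duty 3779.61 = 39992.36
Difference = |39012.72 − 39992.36| = 979.64

Supplier A is cheaper by GBP 979.64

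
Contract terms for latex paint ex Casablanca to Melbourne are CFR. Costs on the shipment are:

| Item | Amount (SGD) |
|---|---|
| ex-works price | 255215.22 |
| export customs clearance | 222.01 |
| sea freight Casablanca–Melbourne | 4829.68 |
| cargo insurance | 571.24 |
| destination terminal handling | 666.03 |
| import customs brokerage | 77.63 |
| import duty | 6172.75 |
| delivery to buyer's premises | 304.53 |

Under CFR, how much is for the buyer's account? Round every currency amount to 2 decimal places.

CFR: the seller pays costs through ocean freight to the destination port, but not insurance.
Seller's account: goods 255215.22 + export clearance 222.01 + freight 4829.68 = 260266.91
Buyer's account: insurance 571.24 + destination terminal 666.03 + brokerage 77.63 + duty 6172.75 + delivery 304.53 = 7792.18

Buyer's account: SGD 7792.18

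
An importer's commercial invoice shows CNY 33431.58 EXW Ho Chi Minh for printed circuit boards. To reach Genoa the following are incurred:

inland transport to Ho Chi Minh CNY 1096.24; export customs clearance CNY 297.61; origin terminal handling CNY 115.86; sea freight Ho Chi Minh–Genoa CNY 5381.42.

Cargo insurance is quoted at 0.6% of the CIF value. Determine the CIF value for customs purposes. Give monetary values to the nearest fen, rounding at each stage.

CIF value: CNY 40566.11

Let C be the CIF value. C = EXW price + pre-shipment costs + freight + 0.6% × C
C − 0.6% × C = 33431.58 + 1096.24 + 297.61 + 115.86 + 5381.42
0.994 × C = 40322.71
C = 40322.71 / 0.994 = 40566.11
Insurance premium = 0.6% × 40566.11 = 243.40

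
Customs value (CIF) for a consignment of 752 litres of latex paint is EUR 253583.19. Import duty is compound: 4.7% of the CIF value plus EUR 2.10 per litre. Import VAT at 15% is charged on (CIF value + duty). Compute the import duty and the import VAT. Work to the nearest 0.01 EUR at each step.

Ad valorem component: 253583.19 × 4.7% = 11918.41
Specific component: 752 × 2.10 = 1579.20
Import duty = 11918.41 + 1579.20 = 13497.61
VAT base = CIF + duty = 253583.19 + 13497.61 = 267080.80
Import VAT = 267080.80 × 15% = 40062.12

Import duty: EUR 13497.61; import VAT: EUR 40062.12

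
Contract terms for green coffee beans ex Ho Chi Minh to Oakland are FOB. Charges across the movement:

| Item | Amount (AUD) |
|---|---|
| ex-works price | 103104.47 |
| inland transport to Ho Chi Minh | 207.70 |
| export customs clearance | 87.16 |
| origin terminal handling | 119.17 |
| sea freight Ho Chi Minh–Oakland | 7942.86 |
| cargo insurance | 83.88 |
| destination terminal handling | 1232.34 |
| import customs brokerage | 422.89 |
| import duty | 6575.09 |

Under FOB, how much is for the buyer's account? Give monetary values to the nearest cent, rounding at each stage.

FOB: the seller bears costs until goods are on board at the origin port; the buyer bears freight, insurance and all costs thereafter.
Seller's account: goods 103104.47 + inland to port 207.70 + export clearance 87.16 + origin terminal 119.17 = 103518.50
Buyer's account: freight 7942.86 + insurance 83.88 + destination terminal 1232.34 + brokerage 422.89 + duty 6575.09 = 16257.06

Buyer's account: AUD 16257.06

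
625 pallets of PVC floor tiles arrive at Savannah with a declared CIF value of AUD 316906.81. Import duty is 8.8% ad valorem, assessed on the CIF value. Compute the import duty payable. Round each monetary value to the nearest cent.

Import duty: AUD 27887.80

Import duty = 316906.81 × 8.8% = 27887.80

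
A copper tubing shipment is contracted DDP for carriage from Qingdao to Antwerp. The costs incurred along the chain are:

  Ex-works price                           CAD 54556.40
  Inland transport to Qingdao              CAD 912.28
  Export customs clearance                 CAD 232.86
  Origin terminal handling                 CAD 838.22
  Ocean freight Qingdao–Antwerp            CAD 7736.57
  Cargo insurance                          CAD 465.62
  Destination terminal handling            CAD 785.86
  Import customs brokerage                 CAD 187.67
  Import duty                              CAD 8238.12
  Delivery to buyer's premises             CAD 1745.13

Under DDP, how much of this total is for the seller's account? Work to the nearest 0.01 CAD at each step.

DDP: the seller bears all costs including import duty.
Seller's account: goods 54556.40 + inland to port 912.28 + export clearance 232.86 + origin terminal 838.22 + freight 7736.57 + insurance 465.62 + destination terminal 785.86 + brokerage 187.67 + duty 8238.12 + delivery 1745.13 = 75698.73
Buyer's account: 0.00

Seller's account: CAD 75698.73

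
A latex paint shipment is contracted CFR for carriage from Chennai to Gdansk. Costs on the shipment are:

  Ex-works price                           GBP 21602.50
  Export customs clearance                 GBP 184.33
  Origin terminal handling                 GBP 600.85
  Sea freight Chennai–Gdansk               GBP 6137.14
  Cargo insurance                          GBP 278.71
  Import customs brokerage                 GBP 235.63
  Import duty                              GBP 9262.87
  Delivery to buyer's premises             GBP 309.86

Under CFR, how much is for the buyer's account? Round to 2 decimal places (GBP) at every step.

CFR: the seller pays costs through ocean freight to the destination port, but not insurance.
Seller's account: goods 21602.50 + export clearance 184.33 + origin terminal 600.85 + freight 6137.14 = 28524.82
Buyer's account: insurance 278.71 + brokerage 235.63 + duty 9262.87 + delivery 309.86 = 10087.07

Buyer's account: GBP 10087.07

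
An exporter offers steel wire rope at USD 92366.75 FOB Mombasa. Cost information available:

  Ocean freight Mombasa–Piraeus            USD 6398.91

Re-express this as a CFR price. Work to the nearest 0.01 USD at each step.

CFR price: USD 98765.66

From FOB to CFR, the seller additionally bears: freight.
CFR price = 92366.75 + 6398.91 = 98765.66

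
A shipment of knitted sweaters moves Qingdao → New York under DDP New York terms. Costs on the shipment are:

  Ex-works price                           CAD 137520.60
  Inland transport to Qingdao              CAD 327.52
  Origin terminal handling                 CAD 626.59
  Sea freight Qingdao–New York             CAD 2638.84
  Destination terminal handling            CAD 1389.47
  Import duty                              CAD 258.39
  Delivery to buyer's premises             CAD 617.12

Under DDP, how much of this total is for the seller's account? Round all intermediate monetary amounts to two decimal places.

DDP: the seller bears all costs including import duty.
Seller's account: goods 137520.60 + inland to port 327.52 + origin terminal 626.59 + freight 2638.84 + destination terminal 1389.47 + duty 258.39 + delivery 617.12 = 143378.53
Buyer's account: 0.00

Seller's account: CAD 143378.53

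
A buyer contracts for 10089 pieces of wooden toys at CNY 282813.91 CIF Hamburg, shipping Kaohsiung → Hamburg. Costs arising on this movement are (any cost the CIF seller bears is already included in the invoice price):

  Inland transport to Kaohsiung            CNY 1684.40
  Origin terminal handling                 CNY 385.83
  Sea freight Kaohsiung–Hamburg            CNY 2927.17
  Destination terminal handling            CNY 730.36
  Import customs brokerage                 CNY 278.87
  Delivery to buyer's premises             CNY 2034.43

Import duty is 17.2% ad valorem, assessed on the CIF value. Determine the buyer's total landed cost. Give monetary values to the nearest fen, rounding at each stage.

CIF: the seller pays costs through ocean freight and marine insurance to the destination port.
Already in the invoice (seller's account under CIF): inland to port, origin terminal, freight — exclude.
The CIF price already equals the CIF value: 282813.91
Import duty = 282813.91 × 17.2% = 48643.99
Buyer bears: destination terminal 730.36 + brokerage 278.87 + delivery 2034.43 + duty 48643.99 = 51687.65
Landed cost = invoice 282813.91 + 51687.65 = 334501.56

Total landed cost: CNY 334501.56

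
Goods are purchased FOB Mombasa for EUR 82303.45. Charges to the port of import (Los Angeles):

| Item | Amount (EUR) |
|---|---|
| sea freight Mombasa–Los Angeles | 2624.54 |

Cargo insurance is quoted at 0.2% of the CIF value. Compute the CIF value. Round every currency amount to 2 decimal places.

CIF value: EUR 85098.19

Let C be the CIF value. C = FOB price + freight + 0.2% × C
C − 0.2% × C = 82303.45 + 2624.54
0.998 × C = 84927.99
C = 84927.99 / 0.998 = 85098.19
Insurance premium = 0.2% × 85098.19 = 170.20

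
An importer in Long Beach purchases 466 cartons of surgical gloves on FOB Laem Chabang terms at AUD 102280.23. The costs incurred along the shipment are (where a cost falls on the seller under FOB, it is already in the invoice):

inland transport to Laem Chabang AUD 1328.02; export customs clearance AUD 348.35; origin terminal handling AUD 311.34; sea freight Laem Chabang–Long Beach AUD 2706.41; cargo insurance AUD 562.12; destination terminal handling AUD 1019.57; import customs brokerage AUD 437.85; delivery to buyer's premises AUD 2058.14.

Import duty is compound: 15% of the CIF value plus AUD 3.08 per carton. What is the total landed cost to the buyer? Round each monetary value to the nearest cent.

FOB: the seller bears costs until goods are on board at the origin port; the buyer bears freight, insurance and all costs thereafter.
Already in the invoice (seller's account under FOB): inland to port, export clearance, origin terminal — exclude.
CIF value = FOB price + freight + insurance = 102280.23 + 2706.41 + 562.12 = 105548.76
Ad valorem component: 105548.76 × 15% = 15832.31
Specific component: 466 × 3.08 = 1435.28
Import duty = 15832.31 + 1435.28 = 17267.59
Buyer bears: freight 2706.41 + insurance 562.12 + destination terminal 1019.57 + brokerage 437.85 + delivery 2058.14 + duty 17267.59 = 24051.68
Landed cost = invoice 102280.23 + 24051.68 = 126331.91

Total landed cost: AUD 126331.91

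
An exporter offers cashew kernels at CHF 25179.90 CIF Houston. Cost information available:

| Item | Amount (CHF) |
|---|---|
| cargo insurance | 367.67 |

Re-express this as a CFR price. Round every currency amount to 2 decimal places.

From CIF to CFR, the seller no longer bears: insurance.
CFR price = 25179.90 − 367.67 = 24812.23

CFR price: CHF 24812.23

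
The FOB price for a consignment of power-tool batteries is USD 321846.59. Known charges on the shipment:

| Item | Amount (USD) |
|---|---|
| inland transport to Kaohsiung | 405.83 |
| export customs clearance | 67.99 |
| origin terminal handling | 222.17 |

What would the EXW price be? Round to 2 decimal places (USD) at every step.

EXW price: USD 321150.60

From FOB to EXW, the seller no longer bears: inland to port, export clearance, origin terminal.
EXW price = 321846.59 − 405.83 − 67.99 − 222.17 = 321150.60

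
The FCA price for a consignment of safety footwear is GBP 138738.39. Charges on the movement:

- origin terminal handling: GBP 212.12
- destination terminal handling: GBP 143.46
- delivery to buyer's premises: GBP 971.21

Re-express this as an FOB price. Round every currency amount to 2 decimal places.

Not relevant to the conversion: delivery, destination terminal — on the buyer under both terms; not part of either seller's price.
From FCA to FOB, the seller additionally bears: origin terminal.
FOB price = 138738.39 + 212.12 = 138950.51

FOB price: GBP 138950.51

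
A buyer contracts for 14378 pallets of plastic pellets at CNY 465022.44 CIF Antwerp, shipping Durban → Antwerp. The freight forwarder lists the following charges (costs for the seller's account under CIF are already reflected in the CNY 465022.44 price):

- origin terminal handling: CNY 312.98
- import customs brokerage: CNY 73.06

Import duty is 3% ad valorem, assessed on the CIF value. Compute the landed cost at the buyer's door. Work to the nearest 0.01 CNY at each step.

CIF: the seller pays costs through ocean freight and marine insurance to the destination port.
Already in the invoice (seller's account under CIF): origin terminal — exclude.
The CIF price already equals the CIF value: 465022.44
Import duty = 465022.44 × 3% = 13950.67
Buyer bears: brokerage 73.06 + duty 13950.67 = 14023.73
Landed cost = invoice 465022.44 + 14023.73 = 479046.17

Total landed cost: CNY 479046.17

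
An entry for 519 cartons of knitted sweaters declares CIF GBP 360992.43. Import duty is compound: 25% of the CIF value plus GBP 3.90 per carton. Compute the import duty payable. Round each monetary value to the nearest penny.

Ad valorem component: 360992.43 × 25% = 90248.11
Specific component: 519 × 3.90 = 2024.10
Import duty = 90248.11 + 2024.10 = 92272.21

Import duty: GBP 92272.21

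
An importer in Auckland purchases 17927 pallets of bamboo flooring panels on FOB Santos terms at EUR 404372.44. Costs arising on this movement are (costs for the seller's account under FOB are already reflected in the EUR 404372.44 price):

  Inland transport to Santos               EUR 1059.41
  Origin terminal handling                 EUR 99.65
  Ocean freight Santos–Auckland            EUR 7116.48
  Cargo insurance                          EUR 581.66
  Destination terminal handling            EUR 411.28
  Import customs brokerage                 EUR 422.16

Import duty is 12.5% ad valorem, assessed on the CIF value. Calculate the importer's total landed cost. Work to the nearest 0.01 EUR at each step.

FOB: the seller bears costs until goods are on board at the origin port; the buyer bears freight, insurance and all costs thereafter.
Already in the invoice (seller's account under FOB): inland to port, origin terminal — exclude.
CIF value = FOB price + freight + insurance = 404372.44 + 7116.48 + 581.66 = 412070.58
Import duty = 412070.58 × 12.5% = 51508.82
Buyer bears: freight 7116.48 + insurance 581.66 + destination terminal 411.28 + brokerage 422.16 + duty 51508.82 = 60040.40
Landed cost = invoice 404372.44 + 60040.40 = 464412.84

Total landed cost: EUR 464412.84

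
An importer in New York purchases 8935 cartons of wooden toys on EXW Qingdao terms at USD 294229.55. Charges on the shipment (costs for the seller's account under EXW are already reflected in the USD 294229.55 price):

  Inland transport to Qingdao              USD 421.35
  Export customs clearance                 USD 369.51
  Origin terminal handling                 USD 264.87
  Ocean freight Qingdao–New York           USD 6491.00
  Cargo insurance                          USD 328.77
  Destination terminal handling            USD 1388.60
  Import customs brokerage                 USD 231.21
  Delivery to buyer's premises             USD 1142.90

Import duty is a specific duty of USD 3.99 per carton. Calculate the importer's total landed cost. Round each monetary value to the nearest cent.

Total landed cost: USD 340518.41

EXW: the seller makes goods available at their premises; the buyer bears all onward costs.
CIF value = EXW price + inland to port + export clearance + origin terminal + freight + insurance = 294229.55 + 421.35 + 369.51 + 264.87 + 6491.00 + 328.77 = 302105.05
Import duty = 8935 × 3.99 = 35650.65
Buyer bears: inland to port 421.35 + export clearance 369.51 + origin terminal 264.87 + freight 6491.00 + insurance 328.77 + destination terminal 1388.60 + brokerage 231.21 + delivery 1142.90 + duty 35650.65 = 46288.86
Landed cost = invoice 294229.55 + 46288.86 = 340518.41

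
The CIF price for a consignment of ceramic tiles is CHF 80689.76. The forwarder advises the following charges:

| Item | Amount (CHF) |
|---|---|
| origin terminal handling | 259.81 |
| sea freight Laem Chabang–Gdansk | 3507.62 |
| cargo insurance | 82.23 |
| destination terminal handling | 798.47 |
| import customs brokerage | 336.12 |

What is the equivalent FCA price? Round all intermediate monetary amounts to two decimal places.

FCA price: CHF 76840.10

Not relevant to the conversion: brokerage, destination terminal — on the buyer under both terms; not part of either seller's price.
From CIF to FCA, the seller no longer bears: origin terminal, freight, insurance.
FCA price = 80689.76 − 259.81 − 3507.62 − 82.23 = 76840.10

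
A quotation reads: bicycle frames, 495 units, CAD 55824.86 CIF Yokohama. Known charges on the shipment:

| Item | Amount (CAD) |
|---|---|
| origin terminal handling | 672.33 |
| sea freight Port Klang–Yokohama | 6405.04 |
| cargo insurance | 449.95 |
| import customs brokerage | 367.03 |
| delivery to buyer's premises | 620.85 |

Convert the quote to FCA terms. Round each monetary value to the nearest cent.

Not relevant to the conversion: brokerage, delivery — on the buyer under both terms; not part of either seller's price.
From CIF to FCA, the seller no longer bears: origin terminal, freight, insurance.
FCA price = 55824.86 − 672.33 − 6405.04 − 449.95 = 48297.54

FCA price: CAD 48297.54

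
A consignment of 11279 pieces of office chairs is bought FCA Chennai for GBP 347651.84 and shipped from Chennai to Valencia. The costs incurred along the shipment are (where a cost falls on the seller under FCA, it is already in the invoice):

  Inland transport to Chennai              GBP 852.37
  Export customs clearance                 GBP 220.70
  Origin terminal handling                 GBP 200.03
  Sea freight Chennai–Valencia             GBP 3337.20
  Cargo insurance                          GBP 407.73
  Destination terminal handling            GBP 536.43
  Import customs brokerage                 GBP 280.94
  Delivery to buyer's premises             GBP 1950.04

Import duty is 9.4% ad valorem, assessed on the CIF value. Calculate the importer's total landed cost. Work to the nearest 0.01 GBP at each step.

FCA: the seller delivers export-cleared goods to the carrier; the buyer bears costs from that point.
Already in the invoice (seller's account under FCA): inland to port, export clearance — exclude.
CIF value = FCA price + origin terminal + freight + insurance = 347651.84 + 200.03 + 3337.20 + 407.73 = 351596.80
Import duty = 351596.80 × 9.4% = 33050.10
Buyer bears: origin terminal 200.03 + freight 3337.20 + insurance 407.73 + destination terminal 536.43 + brokerage 280.94 + delivery 1950.04 + duty 33050.10 = 39762.47
Landed cost = invoice 347651.84 + 39762.47 = 387414.31

Total landed cost: GBP 387414.31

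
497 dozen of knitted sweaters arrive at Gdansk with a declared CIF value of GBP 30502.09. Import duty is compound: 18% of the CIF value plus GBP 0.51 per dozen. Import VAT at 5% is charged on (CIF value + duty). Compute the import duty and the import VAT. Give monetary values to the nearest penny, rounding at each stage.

Ad valorem component: 30502.09 × 18% = 5490.38
Specific component: 497 × 0.51 = 253.47
Import duty = 5490.38 + 253.47 = 5743.85
VAT base = CIF + duty = 30502.09 + 5743.85 = 36245.94
Import VAT = 36245.94 × 5% = 1812.30

Import duty: GBP 5743.85; import VAT: GBP 1812.30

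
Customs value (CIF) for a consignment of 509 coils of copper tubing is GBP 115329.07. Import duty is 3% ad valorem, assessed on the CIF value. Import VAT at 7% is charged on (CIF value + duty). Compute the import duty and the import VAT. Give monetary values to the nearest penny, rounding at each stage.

Import duty = 115329.07 × 3% = 3459.87
VAT base = CIF + duty = 115329.07 + 3459.87 = 118788.94
Import VAT = 118788.94 × 7% = 8315.23

Import duty: GBP 3459.87; import VAT: GBP 8315.23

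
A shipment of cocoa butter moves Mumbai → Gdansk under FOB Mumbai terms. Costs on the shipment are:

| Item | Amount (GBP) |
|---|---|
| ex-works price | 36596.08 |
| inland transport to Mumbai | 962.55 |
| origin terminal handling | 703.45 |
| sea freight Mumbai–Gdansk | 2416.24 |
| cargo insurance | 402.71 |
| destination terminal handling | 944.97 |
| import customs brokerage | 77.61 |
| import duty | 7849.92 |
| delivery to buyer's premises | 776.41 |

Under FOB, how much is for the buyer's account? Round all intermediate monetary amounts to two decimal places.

FOB: the seller bears costs until goods are on board at the origin port; the buyer bears freight, insurance and all costs thereafter.
Seller's account: goods 36596.08 + inland to port 962.55 + origin terminal 703.45 = 38262.08
Buyer's account: freight 2416.24 + insurance 402.71 + destination terminal 944.97 + brokerage 77.61 + duty 7849.92 + delivery 776.41 = 12467.86

Buyer's account: GBP 12467.86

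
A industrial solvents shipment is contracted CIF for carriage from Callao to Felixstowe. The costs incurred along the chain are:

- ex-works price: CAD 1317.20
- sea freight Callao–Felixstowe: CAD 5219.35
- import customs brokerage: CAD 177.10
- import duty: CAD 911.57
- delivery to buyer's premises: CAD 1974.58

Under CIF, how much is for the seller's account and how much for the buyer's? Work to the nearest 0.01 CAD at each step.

CIF: the seller pays costs through ocean freight and marine insurance to the destination port.
Seller's account: goods 1317.20 + freight 5219.35 = 6536.55
Buyer's account: brokerage 177.10 + duty 911.57 + delivery 1974.58 = 3063.25

Seller: CAD 6536.55; buyer: CAD 3063.25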